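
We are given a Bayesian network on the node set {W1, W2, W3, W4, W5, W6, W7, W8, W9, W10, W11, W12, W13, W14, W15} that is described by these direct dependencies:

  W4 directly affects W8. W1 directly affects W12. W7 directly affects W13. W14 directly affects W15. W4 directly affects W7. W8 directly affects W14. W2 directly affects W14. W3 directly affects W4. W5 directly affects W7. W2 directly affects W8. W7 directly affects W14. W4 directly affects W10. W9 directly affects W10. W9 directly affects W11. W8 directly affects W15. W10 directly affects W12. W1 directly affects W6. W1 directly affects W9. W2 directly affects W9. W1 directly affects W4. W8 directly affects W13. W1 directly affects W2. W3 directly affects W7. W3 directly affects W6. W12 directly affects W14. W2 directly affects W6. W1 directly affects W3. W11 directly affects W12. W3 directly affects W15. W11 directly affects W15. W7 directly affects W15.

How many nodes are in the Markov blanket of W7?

10

Pa(W7) = {W3, W4, W5}.
Children of W7: W13, W14, W15.
For each child, the remaining parents (spouses of W7):
  W13's other parent is W8.
  W14's other parents are W2, W8, W12.
  W15 also has parents W3, W8, W11, W14.
MB(W7) = {W2, W3, W4, W5, W8, W11, W12, W13, W14, W15}, which has 10 nodes.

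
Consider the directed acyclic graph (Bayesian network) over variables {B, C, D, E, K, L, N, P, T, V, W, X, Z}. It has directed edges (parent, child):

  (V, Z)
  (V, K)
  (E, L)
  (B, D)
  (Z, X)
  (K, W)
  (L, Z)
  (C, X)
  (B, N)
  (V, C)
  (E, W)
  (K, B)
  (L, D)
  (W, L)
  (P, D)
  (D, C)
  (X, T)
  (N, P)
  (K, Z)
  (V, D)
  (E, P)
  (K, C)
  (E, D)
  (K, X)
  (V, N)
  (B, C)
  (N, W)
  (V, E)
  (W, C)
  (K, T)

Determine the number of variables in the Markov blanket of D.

Pa(D) = {B, E, L, P, V}.
D's children: C.
For each child, the remaining parents (spouses of D):
  parents(C) \ {D} = {B, K, V, W}.
MB(D) = {B, C, E, K, L, P, V, W}, which has 8 nodes.

8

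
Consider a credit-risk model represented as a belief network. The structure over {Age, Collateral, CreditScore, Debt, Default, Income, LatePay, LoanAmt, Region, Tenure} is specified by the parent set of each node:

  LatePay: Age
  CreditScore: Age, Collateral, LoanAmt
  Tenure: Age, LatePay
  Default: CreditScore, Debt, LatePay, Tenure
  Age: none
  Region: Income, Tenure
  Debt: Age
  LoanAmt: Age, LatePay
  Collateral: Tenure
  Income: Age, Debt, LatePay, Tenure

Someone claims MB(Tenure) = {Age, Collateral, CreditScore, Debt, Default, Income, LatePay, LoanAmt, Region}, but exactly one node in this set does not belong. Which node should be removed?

LoanAmt

Tenure's parents: Age, LatePay.
Ch(Tenure) = {Collateral, Default, Income, Region}.
Other parents of Tenure's children:
  Income: Age, Debt, LatePay
  Region: Income
  Collateral: —
  Default: CreditScore, Debt, LatePay
MB(Tenure) = {Age, Collateral, CreditScore, Debt, Default, Income, LatePay, Region}.
LoanAmt is neither a parent, child, nor co-parent of Tenure, so it does not belong.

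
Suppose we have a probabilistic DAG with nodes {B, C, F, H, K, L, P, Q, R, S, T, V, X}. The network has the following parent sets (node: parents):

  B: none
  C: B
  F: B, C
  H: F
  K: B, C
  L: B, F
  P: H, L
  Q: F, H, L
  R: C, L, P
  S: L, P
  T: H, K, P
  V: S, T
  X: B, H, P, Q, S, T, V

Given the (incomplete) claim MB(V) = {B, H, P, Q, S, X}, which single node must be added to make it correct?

By definition, MB(V) is built from V's parents, V's children, and the co-parents of V.
V's children: X.
Pa(V) = {S, T}.
For each child, the remaining parents (spouses of V):
  X's other parents are B, H, P, Q, S, T.
MB(V) = {B, H, P, Q, S, T, X}.
Comparing with the claimed set, T is missing.

T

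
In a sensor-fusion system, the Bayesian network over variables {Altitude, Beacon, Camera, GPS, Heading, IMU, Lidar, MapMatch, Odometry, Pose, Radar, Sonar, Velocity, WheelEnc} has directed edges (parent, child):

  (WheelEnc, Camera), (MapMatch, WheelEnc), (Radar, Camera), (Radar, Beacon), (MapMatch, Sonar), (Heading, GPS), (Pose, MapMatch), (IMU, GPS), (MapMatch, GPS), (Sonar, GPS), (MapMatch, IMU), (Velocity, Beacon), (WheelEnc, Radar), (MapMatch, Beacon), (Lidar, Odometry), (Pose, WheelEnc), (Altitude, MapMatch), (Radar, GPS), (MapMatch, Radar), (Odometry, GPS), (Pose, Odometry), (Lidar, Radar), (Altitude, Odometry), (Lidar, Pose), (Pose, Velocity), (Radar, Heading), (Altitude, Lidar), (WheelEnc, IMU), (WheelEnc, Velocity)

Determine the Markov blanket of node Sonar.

Recall MB(v) = parents ∪ children ∪ spouses, where spouses are the other parents of v's children.
Parents of Sonar: MapMatch.
Children of Sonar: GPS.
For each child, the remaining parents (spouses of Sonar):
  GPS: Heading, IMU, MapMatch, Odometry, Radar
Union: {MapMatch} ∪ {GPS} ∪ {Heading, IMU, MapMatch, Odometry, Radar} = {GPS, Heading, IMU, MapMatch, Odometry, Radar}.

{GPS, Heading, IMU, MapMatch, Odometry, Radar}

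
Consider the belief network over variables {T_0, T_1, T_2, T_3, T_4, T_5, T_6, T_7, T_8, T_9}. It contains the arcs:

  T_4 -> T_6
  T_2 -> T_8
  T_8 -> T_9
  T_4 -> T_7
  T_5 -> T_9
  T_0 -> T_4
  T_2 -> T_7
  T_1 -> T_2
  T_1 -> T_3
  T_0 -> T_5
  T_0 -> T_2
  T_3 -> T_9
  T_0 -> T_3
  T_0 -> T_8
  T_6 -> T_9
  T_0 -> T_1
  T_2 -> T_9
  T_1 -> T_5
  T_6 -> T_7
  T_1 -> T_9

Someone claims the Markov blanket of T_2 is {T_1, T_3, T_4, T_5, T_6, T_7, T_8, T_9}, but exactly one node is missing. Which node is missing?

By definition, MB(T_2) is built from T_2's parents, T_2's children, and the co-parents of T_2.
T_2 has parents T_0, T_1.
T_2's children: T_7, T_8, T_9.
For each child, the remaining parents (spouses of T_2):
  T_7 also has parents T_4, T_6.
  parents(T_8) \ {T_2} = {T_0}.
  parents(T_9) \ {T_2} = {T_1, T_3, T_5, T_6, T_8}.
MB(T_2) = {T_0, T_1, T_3, T_4, T_5, T_6, T_7, T_8, T_9}.
Comparing with the claimed set, T_0 is missing.

T_0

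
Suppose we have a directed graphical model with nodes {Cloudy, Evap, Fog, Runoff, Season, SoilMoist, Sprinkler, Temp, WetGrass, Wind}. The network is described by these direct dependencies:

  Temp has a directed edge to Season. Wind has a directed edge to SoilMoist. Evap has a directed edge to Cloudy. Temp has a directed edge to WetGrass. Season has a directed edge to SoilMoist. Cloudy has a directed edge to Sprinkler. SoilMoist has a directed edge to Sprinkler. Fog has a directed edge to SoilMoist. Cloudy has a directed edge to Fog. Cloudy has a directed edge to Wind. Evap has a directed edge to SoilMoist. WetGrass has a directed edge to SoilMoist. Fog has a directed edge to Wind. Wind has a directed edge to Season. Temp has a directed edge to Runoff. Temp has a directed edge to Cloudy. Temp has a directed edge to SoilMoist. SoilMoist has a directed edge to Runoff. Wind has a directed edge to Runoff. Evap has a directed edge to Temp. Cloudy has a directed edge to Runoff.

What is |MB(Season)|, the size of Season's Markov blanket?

6

Recall MB(v) = parents ∪ children ∪ spouses, where spouses are the other parents of v's children.
Season's parents: Temp, Wind.
Season's children: SoilMoist.
Other parents of Season's children:
  SoilMoist's other parents are Evap, Fog, Temp, WetGrass, Wind.
MB(Season) = {Evap, Fog, SoilMoist, Temp, WetGrass, Wind}, which has 6 nodes.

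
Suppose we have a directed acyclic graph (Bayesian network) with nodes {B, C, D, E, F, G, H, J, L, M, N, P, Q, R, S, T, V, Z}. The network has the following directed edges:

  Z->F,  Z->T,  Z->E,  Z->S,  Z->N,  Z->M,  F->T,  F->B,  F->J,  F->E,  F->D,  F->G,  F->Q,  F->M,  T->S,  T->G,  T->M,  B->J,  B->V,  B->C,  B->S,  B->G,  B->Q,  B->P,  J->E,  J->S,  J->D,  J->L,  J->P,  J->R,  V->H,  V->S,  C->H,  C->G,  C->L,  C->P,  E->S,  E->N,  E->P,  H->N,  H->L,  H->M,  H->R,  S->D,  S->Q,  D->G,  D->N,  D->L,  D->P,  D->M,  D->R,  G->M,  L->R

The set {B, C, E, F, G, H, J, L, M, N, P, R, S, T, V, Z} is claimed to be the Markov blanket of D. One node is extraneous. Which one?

V

Recall MB(v) = parents ∪ children ∪ spouses, where spouses are the other parents of v's children.
Pa(D) = {F, J, S}.
D's children: G, L, M, N, P, R.
Co-parents of D (other parents of its children):
  G also has parents B, C, F, T.
  N's other parents are E, H, Z.
  L's other parents are C, H, J.
  P's other parents are B, C, E, J.
  parents(M) \ {D} = {F, G, H, T, Z}.
  R also has parents H, J, L.
MB(D) = {B, C, E, F, G, H, J, L, M, N, P, R, S, T, Z}.
V is neither a parent, child, nor co-parent of D, so it does not belong.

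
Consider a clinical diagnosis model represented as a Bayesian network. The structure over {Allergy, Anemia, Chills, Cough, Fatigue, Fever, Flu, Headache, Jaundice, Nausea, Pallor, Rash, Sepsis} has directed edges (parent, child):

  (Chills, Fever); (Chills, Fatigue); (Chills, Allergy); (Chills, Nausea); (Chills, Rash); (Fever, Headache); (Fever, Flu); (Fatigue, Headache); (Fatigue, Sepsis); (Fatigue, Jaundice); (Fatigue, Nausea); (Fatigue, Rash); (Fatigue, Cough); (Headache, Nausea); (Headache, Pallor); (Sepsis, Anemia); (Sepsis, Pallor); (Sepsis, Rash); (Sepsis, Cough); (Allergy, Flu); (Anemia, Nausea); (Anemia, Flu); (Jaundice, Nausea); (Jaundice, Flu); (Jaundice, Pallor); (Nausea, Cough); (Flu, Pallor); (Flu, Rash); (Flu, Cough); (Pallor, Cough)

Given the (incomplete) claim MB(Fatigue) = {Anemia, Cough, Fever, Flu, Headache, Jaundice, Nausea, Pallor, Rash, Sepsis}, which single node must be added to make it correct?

Fatigue's parents: Chills.
Children of Fatigue: Cough, Headache, Jaundice, Nausea, Rash, Sepsis.
Other parents of Fatigue's children:
  parents(Headache) \ {Fatigue} = {Fever}.
  Sepsis has no other parent.
  Jaundice has no other parent.
  parents(Nausea) \ {Fatigue} = {Anemia, Chills, Headache, Jaundice}.
  Rash also has parents Chills, Flu, Sepsis.
  parents(Cough) \ {Fatigue} = {Flu, Nausea, Pallor, Sepsis}.
MB(Fatigue) = {Anemia, Chills, Cough, Fever, Flu, Headache, Jaundice, Nausea, Pallor, Rash, Sepsis}.
Comparing with the claimed set, Chills is missing.

Chills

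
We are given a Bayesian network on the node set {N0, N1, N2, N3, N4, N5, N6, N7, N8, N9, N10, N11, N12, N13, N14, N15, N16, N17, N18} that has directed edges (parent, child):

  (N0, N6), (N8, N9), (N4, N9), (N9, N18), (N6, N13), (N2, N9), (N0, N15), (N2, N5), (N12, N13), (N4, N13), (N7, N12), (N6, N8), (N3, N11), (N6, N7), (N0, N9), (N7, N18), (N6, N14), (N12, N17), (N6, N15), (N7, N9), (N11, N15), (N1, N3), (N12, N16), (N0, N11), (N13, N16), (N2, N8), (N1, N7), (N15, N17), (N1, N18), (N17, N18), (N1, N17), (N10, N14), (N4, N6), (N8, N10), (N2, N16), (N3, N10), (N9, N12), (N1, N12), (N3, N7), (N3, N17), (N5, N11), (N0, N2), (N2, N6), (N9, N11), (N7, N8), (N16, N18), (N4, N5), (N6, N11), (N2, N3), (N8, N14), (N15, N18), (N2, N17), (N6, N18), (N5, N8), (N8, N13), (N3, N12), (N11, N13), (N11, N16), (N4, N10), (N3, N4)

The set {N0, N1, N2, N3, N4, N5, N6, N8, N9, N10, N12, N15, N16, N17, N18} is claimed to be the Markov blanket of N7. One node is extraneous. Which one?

N10

Recall MB(v) = parents ∪ children ∪ spouses, where spouses are the other parents of v's children.
N7 has parents N1, N3, N6.
N7 has children N8, N9, N12, N18.
Co-parents of N7 (other parents of its children):
  N8's other parents are N2, N5, N6.
  parents(N9) \ {N7} = {N0, N2, N4, N8}.
  N12 also has parents N1, N3, N9.
  N18 also has parents N1, N6, N9, N15, N16, N17.
MB(N7) = {N0, N1, N2, N3, N4, N5, N6, N8, N9, N12, N15, N16, N17, N18}.
N10 is neither a parent, child, nor co-parent of N7, so it does not belong.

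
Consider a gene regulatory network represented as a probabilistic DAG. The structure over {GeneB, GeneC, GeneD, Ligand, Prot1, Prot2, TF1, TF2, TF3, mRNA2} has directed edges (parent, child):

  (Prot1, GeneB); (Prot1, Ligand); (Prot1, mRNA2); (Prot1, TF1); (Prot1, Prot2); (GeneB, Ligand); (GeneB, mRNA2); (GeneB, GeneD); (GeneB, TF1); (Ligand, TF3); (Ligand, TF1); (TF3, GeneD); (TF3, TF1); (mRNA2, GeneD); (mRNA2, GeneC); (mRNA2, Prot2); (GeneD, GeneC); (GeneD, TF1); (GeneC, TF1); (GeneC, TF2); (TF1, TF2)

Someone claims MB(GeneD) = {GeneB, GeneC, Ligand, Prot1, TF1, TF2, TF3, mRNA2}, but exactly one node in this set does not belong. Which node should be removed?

TF2

A node's Markov blanket = Pa ∪ Ch ∪ (parents of Ch other than the node itself).
GeneD's parents: GeneB, TF3, mRNA2.
GeneD's children: GeneC, TF1.
Other parents of GeneD's children:
  GeneC: mRNA2
  TF1: GeneB, GeneC, Ligand, Prot1, TF3
MB(GeneD) = {GeneB, GeneC, Ligand, Prot1, TF1, TF3, mRNA2}.
TF2 is neither a parent, child, nor co-parent of GeneD, so it does not belong.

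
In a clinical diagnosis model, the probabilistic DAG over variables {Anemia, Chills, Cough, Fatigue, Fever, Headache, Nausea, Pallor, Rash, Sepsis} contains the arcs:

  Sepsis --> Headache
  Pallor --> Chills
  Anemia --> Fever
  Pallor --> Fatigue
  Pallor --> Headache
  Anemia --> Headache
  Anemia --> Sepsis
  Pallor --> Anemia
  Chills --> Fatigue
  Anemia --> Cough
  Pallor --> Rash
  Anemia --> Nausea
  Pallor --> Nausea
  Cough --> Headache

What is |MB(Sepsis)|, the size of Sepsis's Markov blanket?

4

By definition, MB(Sepsis) is built from Sepsis's parents, Sepsis's children, and the co-parents of Sepsis.
Sepsis's parents: Anemia.
Ch(Sepsis) = {Headache}.
Co-parents of Sepsis (other parents of its children):
  Headache also has parents Anemia, Cough, Pallor.
MB(Sepsis) = {Anemia, Cough, Headache, Pallor}, which has 4 nodes.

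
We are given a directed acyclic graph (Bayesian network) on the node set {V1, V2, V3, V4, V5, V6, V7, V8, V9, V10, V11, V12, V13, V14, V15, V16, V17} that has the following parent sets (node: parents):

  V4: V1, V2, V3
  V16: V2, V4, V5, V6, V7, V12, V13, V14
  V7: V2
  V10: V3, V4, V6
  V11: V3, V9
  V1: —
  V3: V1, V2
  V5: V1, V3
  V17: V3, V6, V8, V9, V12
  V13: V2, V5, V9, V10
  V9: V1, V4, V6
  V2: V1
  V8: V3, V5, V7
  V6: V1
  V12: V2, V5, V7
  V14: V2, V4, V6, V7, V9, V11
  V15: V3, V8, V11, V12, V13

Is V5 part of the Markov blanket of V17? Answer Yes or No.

No

V17 has no children.
V17 has parents V3, V6, V8, V9, V12.
V17 has no children, so there are no co-parents.
MB(V17) = {V3, V6, V8, V9, V12}; V5 is not in this set.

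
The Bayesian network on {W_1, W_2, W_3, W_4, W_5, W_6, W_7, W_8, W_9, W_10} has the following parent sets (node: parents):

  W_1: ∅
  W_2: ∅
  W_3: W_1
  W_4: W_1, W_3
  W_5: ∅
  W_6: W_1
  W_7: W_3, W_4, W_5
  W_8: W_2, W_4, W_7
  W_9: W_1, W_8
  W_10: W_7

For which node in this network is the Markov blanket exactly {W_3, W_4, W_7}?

The target node must have every member of {W_3, W_4, W_7} as a parent, child, or co-parent, and no others.
Parents of W_5: none; children: W_7; co-parents: W_3, W_4.
These exactly cover the given set, so the node is W_5.

W_5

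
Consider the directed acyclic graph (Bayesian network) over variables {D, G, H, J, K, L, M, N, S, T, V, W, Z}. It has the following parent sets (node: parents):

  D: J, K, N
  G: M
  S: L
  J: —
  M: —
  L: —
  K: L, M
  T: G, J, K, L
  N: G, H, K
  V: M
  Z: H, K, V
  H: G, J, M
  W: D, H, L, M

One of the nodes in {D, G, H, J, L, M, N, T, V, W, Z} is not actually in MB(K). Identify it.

Children of K: D, N, T, Z.
K has parents L, M.
Parents of each child, excluding K:
  T also has parents G, J, L.
  Z's other parents are H, V.
  parents(N) \ {K} = {G, H}.
  D also has parents J, N.
MB(K) = {D, G, H, J, L, M, N, T, V, Z}.
W is neither a parent, child, nor co-parent of K, so it does not belong.

W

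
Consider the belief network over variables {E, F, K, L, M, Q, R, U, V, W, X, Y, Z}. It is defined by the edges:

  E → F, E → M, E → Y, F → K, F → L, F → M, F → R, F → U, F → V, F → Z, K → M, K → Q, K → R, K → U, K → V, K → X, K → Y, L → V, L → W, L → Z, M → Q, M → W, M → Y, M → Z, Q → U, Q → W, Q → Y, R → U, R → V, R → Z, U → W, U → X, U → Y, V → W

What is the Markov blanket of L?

A node's Markov blanket = Pa ∪ Ch ∪ (parents of Ch other than the node itself).
L's parents: F.
L's children: V, W, Z.
Parents of each child, excluding L:
  V: F, K, R
  W: M, Q, U, V
  Z: F, M, R
Union: {F} ∪ {V, W, Z} ∪ {F, K, M, Q, R, U, V} = {F, K, M, Q, R, U, V, W, Z}.

{F, K, M, Q, R, U, V, W, Z}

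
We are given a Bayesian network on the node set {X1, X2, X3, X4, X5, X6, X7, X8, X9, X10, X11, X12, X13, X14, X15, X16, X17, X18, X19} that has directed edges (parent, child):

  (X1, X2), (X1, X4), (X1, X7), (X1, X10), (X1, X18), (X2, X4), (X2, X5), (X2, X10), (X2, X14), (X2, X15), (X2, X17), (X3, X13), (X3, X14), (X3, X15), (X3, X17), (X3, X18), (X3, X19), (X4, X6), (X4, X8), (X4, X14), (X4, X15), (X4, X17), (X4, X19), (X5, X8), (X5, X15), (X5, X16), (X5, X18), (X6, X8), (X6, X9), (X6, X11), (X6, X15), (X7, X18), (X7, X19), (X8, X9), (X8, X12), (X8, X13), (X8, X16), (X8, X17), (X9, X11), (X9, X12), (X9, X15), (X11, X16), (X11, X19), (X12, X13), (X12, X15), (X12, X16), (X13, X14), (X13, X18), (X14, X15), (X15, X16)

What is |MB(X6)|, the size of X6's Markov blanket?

A node's Markov blanket = Pa ∪ Ch ∪ (parents of Ch other than the node itself).
X6 has parent X4.
Children of X6: X8, X9, X11, X15.
Parents of each child, excluding X6:
  parents(X8) \ {X6} = {X4, X5}.
  parents(X9) \ {X6} = {X8}.
  X11 also has parent X9.
  parents(X15) \ {X6} = {X2, X3, X4, X5, X9, X12, X14}.
MB(X6) = {X2, X3, X4, X5, X8, X9, X11, X12, X14, X15}, which has 10 nodes.

10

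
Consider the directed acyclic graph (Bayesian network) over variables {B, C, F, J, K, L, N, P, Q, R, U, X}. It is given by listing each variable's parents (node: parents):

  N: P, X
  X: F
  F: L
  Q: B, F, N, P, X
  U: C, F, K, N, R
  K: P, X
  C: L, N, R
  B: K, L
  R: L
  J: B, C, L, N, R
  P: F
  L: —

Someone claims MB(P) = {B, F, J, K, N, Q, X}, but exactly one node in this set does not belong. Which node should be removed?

J

A node's Markov blanket = Pa ∪ Ch ∪ (parents of Ch other than the node itself).
P's children: K, N, Q.
P's parents: F.
Co-parents of P (other parents of its children):
  N also has parent X.
  parents(K) \ {P} = {X}.
  Q's other parents are B, F, N, X.
MB(P) = {B, F, K, N, Q, X}.
J is neither a parent, child, nor co-parent of P, so it does not belong.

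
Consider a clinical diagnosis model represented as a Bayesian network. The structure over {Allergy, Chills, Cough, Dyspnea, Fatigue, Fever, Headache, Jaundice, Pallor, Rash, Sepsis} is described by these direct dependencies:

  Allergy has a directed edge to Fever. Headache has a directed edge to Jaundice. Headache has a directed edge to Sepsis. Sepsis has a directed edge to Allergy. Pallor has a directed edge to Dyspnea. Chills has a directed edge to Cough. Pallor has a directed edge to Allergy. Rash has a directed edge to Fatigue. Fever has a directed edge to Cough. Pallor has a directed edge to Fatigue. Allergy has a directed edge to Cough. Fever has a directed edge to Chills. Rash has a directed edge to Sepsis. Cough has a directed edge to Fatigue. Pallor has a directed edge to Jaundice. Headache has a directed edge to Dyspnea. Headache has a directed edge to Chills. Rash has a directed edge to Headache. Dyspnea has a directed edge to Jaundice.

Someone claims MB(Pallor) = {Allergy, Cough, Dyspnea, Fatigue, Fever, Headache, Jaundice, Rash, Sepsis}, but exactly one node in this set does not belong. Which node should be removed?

Pallor's children: Allergy, Dyspnea, Fatigue, Jaundice.
Parents of Pallor: none.
For each child, the remaining parents (spouses of Pallor):
  parents(Allergy) \ {Pallor} = {Sepsis}.
  Dyspnea also has parent Headache.
  parents(Jaundice) \ {Pallor} = {Dyspnea, Headache}.
  Fatigue's other parents are Cough, Rash.
MB(Pallor) = {Allergy, Cough, Dyspnea, Fatigue, Headache, Jaundice, Rash, Sepsis}.
Fever is neither a parent, child, nor co-parent of Pallor, so it does not belong.

Fever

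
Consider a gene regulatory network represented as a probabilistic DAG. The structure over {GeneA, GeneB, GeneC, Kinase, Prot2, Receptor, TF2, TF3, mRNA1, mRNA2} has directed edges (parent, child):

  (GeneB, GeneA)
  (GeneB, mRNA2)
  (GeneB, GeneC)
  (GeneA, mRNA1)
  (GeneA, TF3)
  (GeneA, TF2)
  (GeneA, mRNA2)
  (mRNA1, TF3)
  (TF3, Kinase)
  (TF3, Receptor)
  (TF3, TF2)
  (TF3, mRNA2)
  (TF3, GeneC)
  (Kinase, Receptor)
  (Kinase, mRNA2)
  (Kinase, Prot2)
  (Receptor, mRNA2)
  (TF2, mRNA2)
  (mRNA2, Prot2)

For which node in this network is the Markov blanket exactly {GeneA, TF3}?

The target node must have every member of {GeneA, TF3} as a parent, child, or co-parent, and no others.
Parents of mRNA1: GeneA; children: TF3; co-parents: GeneA.
These exactly cover the given set, so the node is mRNA1.

mRNA1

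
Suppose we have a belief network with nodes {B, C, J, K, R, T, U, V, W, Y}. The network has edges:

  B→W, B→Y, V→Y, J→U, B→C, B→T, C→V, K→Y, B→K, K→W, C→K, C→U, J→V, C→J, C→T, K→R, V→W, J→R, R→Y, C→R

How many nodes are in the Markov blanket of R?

The Markov blanket of a node is its parents, its children, and the other parents of its children.
R's children: Y.
R has parents C, J, K.
Co-parents of R (other parents of its children):
  Y: B, K, V
MB(R) = {B, C, J, K, V, Y}, which has 6 nodes.

6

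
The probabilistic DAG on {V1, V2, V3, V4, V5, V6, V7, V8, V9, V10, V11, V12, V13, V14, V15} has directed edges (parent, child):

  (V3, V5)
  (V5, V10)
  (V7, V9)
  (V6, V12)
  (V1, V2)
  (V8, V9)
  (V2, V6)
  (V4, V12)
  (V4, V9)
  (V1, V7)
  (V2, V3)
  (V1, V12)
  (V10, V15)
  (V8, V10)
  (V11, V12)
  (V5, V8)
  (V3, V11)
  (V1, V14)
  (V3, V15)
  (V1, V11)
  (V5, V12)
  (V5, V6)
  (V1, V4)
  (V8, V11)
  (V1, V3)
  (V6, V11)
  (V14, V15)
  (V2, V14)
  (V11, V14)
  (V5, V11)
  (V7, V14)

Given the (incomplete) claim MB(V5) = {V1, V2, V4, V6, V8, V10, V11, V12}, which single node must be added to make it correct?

V3

Pa(V5) = {V3}.
V5 has children V6, V8, V10, V11, V12.
For each child, the remaining parents (spouses of V5):
  parents(V6) \ {V5} = {V2}.
  V8: no additional parents.
  V10's other parent is V8.
  V11 also has parents V1, V3, V6, V8.
  parents(V12) \ {V5} = {V1, V4, V6, V11}.
MB(V5) = {V1, V2, V3, V4, V6, V8, V10, V11, V12}.
Comparing with the claimed set, V3 is missing.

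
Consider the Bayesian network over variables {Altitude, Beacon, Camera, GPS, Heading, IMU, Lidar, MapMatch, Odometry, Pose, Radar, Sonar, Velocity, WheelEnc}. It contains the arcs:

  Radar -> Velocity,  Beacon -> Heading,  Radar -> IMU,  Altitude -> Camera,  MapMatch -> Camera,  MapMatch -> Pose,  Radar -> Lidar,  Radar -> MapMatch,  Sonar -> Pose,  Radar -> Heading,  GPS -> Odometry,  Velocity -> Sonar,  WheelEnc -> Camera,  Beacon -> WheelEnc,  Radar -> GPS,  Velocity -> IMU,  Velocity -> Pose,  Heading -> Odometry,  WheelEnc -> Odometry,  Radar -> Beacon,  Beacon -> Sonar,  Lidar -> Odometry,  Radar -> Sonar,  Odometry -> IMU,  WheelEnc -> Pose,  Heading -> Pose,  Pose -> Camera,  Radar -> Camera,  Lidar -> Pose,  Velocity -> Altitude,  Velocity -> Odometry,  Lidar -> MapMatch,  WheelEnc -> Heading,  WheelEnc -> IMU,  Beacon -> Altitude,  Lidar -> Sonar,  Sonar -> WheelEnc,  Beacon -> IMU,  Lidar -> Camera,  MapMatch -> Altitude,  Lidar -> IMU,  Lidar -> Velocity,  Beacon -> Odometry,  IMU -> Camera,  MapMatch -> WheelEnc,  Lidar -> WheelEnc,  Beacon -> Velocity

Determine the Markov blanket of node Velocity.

Velocity has parents Beacon, Lidar, Radar.
Ch(Velocity) = {Altitude, IMU, Odometry, Pose, Sonar}.
Co-parents of Velocity (other parents of its children):
  parents(Altitude) \ {Velocity} = {Beacon, MapMatch}.
  Sonar's other parents are Beacon, Lidar, Radar.
  Odometry's other parents are Beacon, GPS, Heading, Lidar, WheelEnc.
  Pose's other parents are Heading, Lidar, MapMatch, Sonar, WheelEnc.
  IMU also has parents Beacon, Lidar, Odometry, Radar, WheelEnc.
Taking the union gives {Altitude, Beacon, GPS, Heading, IMU, Lidar, MapMatch, Odometry, Pose, Radar, Sonar, WheelEnc}.

{Altitude, Beacon, GPS, Heading, IMU, Lidar, MapMatch, Odometry, Pose, Radar, Sonar, WheelEnc}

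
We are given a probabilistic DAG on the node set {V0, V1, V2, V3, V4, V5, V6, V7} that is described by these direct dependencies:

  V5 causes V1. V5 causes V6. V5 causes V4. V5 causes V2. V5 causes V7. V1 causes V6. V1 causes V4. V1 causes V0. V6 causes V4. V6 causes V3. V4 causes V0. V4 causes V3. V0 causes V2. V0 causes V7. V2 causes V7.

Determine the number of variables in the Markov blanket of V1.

V1's parents: V5.
V1's children: V0, V4, V6.
Co-parents of V1 (other parents of its children):
  V6: V5
  V4: V5, V6
  V0: V4
MB(V1) = {V0, V4, V5, V6}, which has 4 nodes.

4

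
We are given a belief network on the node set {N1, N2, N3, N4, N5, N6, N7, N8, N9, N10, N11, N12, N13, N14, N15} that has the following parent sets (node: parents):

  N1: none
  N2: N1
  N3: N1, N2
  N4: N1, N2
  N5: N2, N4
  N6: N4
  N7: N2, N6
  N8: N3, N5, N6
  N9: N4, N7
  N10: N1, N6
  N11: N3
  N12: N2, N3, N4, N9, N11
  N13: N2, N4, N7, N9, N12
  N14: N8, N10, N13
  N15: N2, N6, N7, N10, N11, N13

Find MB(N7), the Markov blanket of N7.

N7's parents: N2, N6.
Children of N7: N9, N13, N15.
Co-parents of N7 (other parents of its children):
  N9 also has parent N4.
  parents(N13) \ {N7} = {N2, N4, N9, N12}.
  parents(N15) \ {N7} = {N2, N6, N10, N11, N13}.
MB(N7) = {N2, N4, N6, N9, N10, N11, N12, N13, N15}.

{N2, N4, N6, N9, N10, N11, N12, N13, N15}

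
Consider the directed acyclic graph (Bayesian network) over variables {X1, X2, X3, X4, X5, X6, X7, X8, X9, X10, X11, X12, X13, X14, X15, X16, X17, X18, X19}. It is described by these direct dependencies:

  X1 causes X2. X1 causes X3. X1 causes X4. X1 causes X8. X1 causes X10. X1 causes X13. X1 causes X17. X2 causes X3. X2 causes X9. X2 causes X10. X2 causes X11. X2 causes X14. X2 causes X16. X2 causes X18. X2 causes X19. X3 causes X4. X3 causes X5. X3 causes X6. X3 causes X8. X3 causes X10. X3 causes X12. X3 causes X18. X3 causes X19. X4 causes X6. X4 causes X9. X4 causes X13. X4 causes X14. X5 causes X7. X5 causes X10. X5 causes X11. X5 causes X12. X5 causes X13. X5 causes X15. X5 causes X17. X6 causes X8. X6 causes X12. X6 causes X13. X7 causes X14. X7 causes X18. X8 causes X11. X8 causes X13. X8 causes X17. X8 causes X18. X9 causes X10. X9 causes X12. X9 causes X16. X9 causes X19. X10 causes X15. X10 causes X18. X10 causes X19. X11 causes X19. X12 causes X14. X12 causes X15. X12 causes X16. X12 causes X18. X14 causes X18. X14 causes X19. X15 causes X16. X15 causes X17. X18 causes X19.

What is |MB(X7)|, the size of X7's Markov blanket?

By definition, MB(X7) is built from X7's parents, X7's children, and the co-parents of X7.
Parents of X7: X5.
X7 has children X14, X18.
Parents of each child, excluding X7:
  X14: X2, X4, X12
  X18: X2, X3, X8, X10, X12, X14
MB(X7) = {X2, X3, X4, X5, X8, X10, X12, X14, X18}, which has 9 nodes.

9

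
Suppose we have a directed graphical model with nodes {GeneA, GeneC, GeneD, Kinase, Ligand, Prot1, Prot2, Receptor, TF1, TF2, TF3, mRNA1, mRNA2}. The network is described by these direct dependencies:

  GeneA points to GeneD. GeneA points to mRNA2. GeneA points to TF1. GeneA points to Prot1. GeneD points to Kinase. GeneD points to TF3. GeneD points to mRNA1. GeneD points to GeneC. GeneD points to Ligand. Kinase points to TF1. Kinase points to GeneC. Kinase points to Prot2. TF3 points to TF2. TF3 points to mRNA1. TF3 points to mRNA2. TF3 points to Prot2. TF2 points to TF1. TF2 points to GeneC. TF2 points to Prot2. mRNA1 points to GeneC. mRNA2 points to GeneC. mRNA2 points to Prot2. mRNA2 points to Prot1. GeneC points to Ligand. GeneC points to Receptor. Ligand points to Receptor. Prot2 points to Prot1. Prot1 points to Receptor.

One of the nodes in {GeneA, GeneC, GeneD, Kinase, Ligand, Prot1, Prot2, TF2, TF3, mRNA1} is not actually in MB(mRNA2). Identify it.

Ligand

mRNA2's parents: GeneA, TF3.
Children of mRNA2: GeneC, Prot1, Prot2.
Co-parents of mRNA2 (other parents of its children):
  GeneC also has parents GeneD, Kinase, TF2, mRNA1.
  Prot2 also has parents Kinase, TF2, TF3.
  parents(Prot1) \ {mRNA2} = {GeneA, Prot2}.
MB(mRNA2) = {GeneA, GeneC, GeneD, Kinase, Prot1, Prot2, TF2, TF3, mRNA1}.
Ligand is neither a parent, child, nor co-parent of mRNA2, so it does not belong.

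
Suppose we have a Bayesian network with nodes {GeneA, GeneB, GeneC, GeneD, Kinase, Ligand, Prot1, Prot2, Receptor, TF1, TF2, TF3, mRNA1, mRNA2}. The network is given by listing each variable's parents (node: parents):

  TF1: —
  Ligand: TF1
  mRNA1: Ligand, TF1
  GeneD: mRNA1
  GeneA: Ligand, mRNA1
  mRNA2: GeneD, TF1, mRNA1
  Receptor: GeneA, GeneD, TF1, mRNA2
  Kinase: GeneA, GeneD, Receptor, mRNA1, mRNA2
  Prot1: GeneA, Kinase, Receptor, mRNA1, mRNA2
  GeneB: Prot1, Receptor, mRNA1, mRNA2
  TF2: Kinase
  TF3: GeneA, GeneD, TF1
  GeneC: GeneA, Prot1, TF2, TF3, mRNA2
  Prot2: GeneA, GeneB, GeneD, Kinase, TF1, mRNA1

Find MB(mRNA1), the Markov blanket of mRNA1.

A node's Markov blanket = Pa ∪ Ch ∪ (parents of Ch other than the node itself).
mRNA1's parents: Ligand, TF1.
Ch(mRNA1) = {GeneA, GeneB, GeneD, Kinase, Prot1, Prot2, mRNA2}.
Other parents of mRNA1's children:
  GeneD: no additional parents.
  parents(GeneA) \ {mRNA1} = {Ligand}.
  parents(mRNA2) \ {mRNA1} = {GeneD, TF1}.
  parents(Kinase) \ {mRNA1} = {GeneA, GeneD, Receptor, mRNA2}.
  Prot1's other parents are GeneA, Kinase, Receptor, mRNA2.
  GeneB also has parents Prot1, Receptor, mRNA2.
  parents(Prot2) \ {mRNA1} = {GeneA, GeneB, GeneD, Kinase, TF1}.
Union: {Ligand, TF1} ∪ {GeneA, GeneB, GeneD, Kinase, Prot1, Prot2, mRNA2} ∪ {GeneA, GeneB, GeneD, Kinase, Ligand, Prot1, Receptor, TF1, mRNA2} = {GeneA, GeneB, GeneD, Kinase, Ligand, Prot1, Prot2, Receptor, TF1, mRNA2}.

{GeneA, GeneB, GeneD, Kinase, Ligand, Prot1, Prot2, Receptor, TF1, mRNA2}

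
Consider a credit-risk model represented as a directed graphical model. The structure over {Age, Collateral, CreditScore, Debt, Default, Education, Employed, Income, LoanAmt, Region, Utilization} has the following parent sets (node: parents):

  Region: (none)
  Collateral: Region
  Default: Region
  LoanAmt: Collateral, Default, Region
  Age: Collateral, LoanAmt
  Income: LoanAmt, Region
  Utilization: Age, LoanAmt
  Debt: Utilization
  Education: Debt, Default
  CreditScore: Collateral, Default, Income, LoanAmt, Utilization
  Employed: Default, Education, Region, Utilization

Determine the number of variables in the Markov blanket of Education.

5

The Markov blanket of a node is its parents, its children, and the other parents of its children.
Parents of Education: Debt, Default.
Education has child Employed.
For each child, the remaining parents (spouses of Education):
  Employed: Default, Region, Utilization
MB(Education) = {Debt, Default, Employed, Region, Utilization}, which has 5 nodes.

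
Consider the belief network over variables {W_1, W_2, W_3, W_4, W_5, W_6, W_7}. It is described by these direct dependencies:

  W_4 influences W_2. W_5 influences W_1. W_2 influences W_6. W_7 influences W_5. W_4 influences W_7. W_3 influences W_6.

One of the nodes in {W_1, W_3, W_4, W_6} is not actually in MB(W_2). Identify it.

Recall MB(v) = parents ∪ children ∪ spouses, where spouses are the other parents of v's children.
Ch(W_2) = {W_6}.
W_2's parents: W_4.
Co-parents of W_2 (other parents of its children):
  W_6's other parent is W_3.
MB(W_2) = {W_3, W_4, W_6}.
W_1 is neither a parent, child, nor co-parent of W_2, so it does not belong.

W_1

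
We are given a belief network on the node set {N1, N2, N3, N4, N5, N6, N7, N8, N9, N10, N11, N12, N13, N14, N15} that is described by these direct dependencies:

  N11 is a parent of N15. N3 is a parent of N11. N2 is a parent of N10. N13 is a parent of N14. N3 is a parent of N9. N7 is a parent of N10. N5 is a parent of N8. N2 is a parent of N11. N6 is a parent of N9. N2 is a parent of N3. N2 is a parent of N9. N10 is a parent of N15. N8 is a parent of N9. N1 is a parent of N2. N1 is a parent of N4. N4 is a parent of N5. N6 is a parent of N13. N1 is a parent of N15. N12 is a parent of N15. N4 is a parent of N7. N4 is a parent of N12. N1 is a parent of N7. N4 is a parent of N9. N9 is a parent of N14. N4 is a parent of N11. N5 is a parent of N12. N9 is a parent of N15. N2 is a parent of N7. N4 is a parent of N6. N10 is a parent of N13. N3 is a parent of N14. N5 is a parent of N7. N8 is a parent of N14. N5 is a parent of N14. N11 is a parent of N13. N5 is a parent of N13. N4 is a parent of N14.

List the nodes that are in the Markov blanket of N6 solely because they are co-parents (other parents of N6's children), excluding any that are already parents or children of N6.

{N2, N3, N5, N8, N10, N11}

Children of N6: N9, N13.
  N9 also has parents N2, N3, N4, N8.
  N13 also has parents N5, N10, N11.
Excluding nodes already adjacent to N6 (N4, N9, N13), the co-parent-only contribution is {N2, N3, N5, N8, N10, N11}.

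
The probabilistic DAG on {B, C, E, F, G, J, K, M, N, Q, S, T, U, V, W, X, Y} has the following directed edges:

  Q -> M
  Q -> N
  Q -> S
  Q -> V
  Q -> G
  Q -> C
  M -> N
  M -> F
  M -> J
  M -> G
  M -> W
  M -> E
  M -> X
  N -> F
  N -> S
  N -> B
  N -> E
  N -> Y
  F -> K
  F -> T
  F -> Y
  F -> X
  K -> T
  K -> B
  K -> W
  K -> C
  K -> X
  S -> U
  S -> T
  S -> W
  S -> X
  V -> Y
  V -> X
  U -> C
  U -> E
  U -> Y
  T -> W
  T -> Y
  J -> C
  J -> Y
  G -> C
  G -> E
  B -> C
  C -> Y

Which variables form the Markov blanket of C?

{B, F, G, J, K, N, Q, T, U, V, Y}

Parents of C: B, G, J, K, Q, U.
Children of C: Y.
Parents of each child, excluding C:
  parents(Y) \ {C} = {F, J, N, T, U, V}.
Taking the union gives {B, F, G, J, K, N, Q, T, U, V, Y}.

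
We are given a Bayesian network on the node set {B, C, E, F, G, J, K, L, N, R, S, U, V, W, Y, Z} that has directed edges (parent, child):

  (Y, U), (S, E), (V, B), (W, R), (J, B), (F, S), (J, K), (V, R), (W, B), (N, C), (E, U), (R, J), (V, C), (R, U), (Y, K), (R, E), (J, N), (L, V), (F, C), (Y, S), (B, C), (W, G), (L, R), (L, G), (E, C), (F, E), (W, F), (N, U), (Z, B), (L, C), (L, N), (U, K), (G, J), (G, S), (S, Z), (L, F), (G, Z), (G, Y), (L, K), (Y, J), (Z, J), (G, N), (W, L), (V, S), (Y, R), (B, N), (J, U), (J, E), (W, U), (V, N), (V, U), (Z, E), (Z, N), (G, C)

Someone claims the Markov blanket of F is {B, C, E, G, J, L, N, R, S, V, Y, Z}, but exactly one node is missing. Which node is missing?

The Markov blanket of a node is its parents, its children, and the other parents of its children.
Parents of F: L, W.
Children of F: C, E, S.
For each child, the remaining parents (spouses of F):
  parents(S) \ {F} = {G, V, Y}.
  parents(E) \ {F} = {J, R, S, Z}.
  C also has parents B, E, G, L, N, V.
MB(F) = {B, C, E, G, J, L, N, R, S, V, W, Y, Z}.
Comparing with the claimed set, W is missing.

W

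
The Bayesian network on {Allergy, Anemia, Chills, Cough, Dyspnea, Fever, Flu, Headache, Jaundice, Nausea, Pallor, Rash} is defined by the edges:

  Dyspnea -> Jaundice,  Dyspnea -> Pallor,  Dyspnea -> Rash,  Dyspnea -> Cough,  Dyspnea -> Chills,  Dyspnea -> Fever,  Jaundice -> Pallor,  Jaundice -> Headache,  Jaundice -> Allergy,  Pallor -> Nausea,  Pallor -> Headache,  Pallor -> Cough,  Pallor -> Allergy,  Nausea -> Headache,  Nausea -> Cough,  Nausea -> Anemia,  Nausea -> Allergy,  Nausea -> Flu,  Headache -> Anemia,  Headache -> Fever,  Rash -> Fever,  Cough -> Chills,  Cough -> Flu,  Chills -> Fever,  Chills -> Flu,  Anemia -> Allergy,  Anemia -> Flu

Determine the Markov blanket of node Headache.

{Anemia, Chills, Dyspnea, Fever, Jaundice, Nausea, Pallor, Rash}

The Markov blanket of a node is its parents, its children, and the other parents of its children.
Children of Headache: Anemia, Fever.
Pa(Headache) = {Jaundice, Nausea, Pallor}.
Parents of each child, excluding Headache:
  Anemia's other parent is Nausea.
  Fever's other parents are Chills, Dyspnea, Rash.
Taking the union gives {Anemia, Chills, Dyspnea, Fever, Jaundice, Nausea, Pallor, Rash}.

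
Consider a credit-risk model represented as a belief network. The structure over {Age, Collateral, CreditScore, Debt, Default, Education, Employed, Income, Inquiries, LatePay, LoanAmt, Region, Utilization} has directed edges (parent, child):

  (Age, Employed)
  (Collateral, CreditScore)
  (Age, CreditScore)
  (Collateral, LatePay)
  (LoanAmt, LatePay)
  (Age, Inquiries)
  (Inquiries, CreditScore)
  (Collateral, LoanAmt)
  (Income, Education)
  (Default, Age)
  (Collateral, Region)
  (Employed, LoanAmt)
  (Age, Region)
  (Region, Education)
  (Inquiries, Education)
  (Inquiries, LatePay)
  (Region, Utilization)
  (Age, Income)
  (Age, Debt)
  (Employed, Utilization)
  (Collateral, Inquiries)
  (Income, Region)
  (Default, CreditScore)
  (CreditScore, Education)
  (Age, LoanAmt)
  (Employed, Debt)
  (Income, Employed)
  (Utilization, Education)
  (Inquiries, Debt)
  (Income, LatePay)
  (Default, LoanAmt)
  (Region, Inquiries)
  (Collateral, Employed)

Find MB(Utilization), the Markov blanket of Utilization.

The Markov blanket of a node is its parents, its children, and the other parents of its children.
Parents of Utilization: Employed, Region.
Ch(Utilization) = {Education}.
Other parents of Utilization's children:
  Education also has parents CreditScore, Income, Inquiries, Region.
MB(Utilization) = {CreditScore, Education, Employed, Income, Inquiries, Region}.

{CreditScore, Education, Employed, Income, Inquiries, Region}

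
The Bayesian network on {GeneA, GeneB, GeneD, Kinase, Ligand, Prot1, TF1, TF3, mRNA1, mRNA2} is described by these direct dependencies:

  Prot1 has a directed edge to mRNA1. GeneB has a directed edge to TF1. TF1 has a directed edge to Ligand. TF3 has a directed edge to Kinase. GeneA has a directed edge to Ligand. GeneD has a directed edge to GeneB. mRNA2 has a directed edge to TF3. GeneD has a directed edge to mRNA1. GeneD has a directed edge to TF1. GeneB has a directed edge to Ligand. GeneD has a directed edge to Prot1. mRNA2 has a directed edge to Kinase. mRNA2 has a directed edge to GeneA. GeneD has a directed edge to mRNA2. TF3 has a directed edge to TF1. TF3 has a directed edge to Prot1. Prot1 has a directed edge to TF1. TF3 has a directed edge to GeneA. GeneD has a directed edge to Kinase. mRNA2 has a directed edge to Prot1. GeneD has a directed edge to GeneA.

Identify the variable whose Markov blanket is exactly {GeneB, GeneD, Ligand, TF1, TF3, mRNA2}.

GeneA

The target node must have every member of {GeneB, GeneD, Ligand, TF1, TF3, mRNA2} as a parent, child, or co-parent, and no others.
Parents of GeneA: GeneD, TF3, mRNA2; children: Ligand; co-parents: GeneB, TF1.
These exactly cover the given set, so the node is GeneA.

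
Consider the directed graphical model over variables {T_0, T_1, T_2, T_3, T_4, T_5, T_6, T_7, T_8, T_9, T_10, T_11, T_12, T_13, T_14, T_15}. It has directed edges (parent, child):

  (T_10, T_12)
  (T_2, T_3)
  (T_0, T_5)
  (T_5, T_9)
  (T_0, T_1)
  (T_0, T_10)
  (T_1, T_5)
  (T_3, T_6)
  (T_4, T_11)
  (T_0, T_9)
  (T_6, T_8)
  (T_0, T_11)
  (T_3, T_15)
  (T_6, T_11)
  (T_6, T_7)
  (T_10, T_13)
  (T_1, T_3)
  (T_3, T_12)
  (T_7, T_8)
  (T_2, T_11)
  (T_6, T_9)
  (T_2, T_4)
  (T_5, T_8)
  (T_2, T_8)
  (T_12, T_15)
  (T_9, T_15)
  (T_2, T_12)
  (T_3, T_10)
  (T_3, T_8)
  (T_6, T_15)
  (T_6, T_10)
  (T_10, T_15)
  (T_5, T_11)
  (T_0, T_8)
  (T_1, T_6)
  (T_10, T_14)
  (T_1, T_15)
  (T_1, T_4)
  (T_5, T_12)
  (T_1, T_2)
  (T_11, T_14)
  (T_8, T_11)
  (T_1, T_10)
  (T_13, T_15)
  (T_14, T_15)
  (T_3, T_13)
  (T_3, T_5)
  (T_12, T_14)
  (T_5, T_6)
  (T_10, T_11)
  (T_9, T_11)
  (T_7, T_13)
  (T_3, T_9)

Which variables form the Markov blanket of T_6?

{T_0, T_1, T_2, T_3, T_4, T_5, T_7, T_8, T_9, T_10, T_11, T_12, T_13, T_14, T_15}

T_6 has parents T_1, T_3, T_5.
Ch(T_6) = {T_7, T_8, T_9, T_10, T_11, T_15}.
Co-parents of T_6 (other parents of its children):
  T_7: —
  T_8: T_0, T_2, T_3, T_5, T_7
  T_9: T_0, T_3, T_5
  T_10: T_0, T_1, T_3
  T_11: T_0, T_2, T_4, T_5, T_8, T_9, T_10
  T_15: T_1, T_3, T_9, T_10, T_12, T_13, T_14
So the Markov blanket of T_6 is {T_0, T_1, T_2, T_3, T_4, T_5, T_7, T_8, T_9, T_10, T_11, T_12, T_13, T_14, T_15}.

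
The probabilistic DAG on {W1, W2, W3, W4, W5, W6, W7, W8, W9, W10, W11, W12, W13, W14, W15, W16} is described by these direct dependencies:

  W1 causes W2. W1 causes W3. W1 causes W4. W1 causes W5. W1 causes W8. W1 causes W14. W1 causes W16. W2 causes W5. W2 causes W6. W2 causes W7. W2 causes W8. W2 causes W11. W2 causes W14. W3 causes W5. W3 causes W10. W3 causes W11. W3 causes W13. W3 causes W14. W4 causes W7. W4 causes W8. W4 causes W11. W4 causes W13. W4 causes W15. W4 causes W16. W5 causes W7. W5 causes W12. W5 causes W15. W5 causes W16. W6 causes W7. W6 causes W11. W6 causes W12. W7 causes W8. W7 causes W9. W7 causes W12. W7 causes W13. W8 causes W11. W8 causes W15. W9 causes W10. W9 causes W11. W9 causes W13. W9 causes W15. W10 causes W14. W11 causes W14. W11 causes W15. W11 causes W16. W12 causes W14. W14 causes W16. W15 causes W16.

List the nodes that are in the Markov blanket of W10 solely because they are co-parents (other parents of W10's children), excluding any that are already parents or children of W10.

Children of W10: W14.
  parents(W14) \ {W10} = {W1, W2, W3, W11, W12}.
Excluding nodes already adjacent to W10 (W3, W9, W14), the co-parent-only contribution is {W1, W2, W11, W12}.

{W1, W2, W11, W12}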